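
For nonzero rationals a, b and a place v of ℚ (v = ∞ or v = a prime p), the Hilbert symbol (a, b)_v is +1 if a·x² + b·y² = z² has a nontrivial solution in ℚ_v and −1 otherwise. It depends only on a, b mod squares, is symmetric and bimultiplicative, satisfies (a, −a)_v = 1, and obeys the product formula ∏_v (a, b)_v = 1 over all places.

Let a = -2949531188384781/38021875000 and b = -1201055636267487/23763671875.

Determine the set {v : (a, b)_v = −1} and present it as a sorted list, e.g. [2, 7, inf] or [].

Mod squares: a ≡ -15686, b ≡ -117645. Check v ∈ {∞, 2, 3, 5, 7, 11, 13, 19, 23, 31}.
v=5: a=5^-8·(≡4), b=5^-9·(≡4) mod 5; (4|5)=+1, (4|5)=+1; (−1)^{-8·-9·2}·(+1)^-9·(+1)^-8 = +1.
v=19: a=19^2·(≡18), b=19^0·(≡8) mod 19; (18|19)=-1, (8|19)=-1; (−1)^{2·0·9}·(-1)^0·(-1)^2 = +1.
v=∞: -15686 < 0 and -117645 < 0  ⇒  (a,b)_∞ = -1.
v=3: a=3^10·(≡1), b=3^11·(≡1) mod 3; (1|3)=+1, (1|3)=+1; (−1)^{10·11·1}·(+1)^11·(+1)^10 = +1.
v=23: a=23^-3·(≡12), b=23^-3·(≡20) mod 23; (12|23)=+1, (20|23)=-1; (−1)^{-3·-3·11}·(+1)^-3·(-1)^-3 = +1.
v=31: a=31^1·(≡23), b=31^1·(≡20) mod 31; (23|31)=-1, (20|31)=+1; (−1)^{1·1·15}·(-1)^1·(+1)^1 = +1.
v=13: a=13^2·(≡7), b=13^2·(≡5) mod 13; (7|13)=-1, (5|13)=-1; (−1)^{2·2·6}·(-1)^2·(-1)^2 = +1.
v=7: a=7^4·(≡1), b=7^6·(≡4) mod 7; (1|7)=+1, (4|7)=+1; (−1)^{4·6·3}·(+1)^6·(+1)^4 = +1.
v=2: v_2(a)=-3, v_2(b)=0; units ≡ 5, 3 (mod 8); ε·ε+αω+βω = 0·1+-3·1+0·1 ≡ 1  ⇒  (a,b)_2 = -1.
v=11: a=11^1·(≡4), b=11^1·(≡7) mod 11; (4|11)=+1, (7|11)=-1; (−1)^{1·1·5}·(+1)^1·(-1)^1 = +1.
Ram(-15686, -117645) = {2, ∞}; no ℚ_2-point on the conic.

[2, inf]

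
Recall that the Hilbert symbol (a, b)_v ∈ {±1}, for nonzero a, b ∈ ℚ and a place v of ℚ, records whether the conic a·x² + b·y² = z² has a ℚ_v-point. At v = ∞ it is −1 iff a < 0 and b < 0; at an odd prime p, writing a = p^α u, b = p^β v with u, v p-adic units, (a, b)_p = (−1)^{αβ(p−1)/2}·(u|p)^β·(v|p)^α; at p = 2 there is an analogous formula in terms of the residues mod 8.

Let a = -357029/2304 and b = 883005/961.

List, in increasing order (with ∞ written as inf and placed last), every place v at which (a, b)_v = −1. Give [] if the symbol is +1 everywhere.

[]

Mod squares: a ≡ -989, b ≡ 645. Check v ∈ {∞, 2, 3, 5, 19, 23, 31, 37, 43}.
v=∞: -989 < 0 and 645 > 0  ⇒  (a,b)_∞ = +1.
v=19: a=19^2·(≡15), b=19^0·(≡12) mod 19; (15|19)=-1, (12|19)=-1; (−1)^{2·0·9}·(-1)^0·(-1)^2 = +1.
v=23: a=23^1·(≡12), b=23^0·(≡16) mod 23; (12|23)=+1, (16|23)=+1; (−1)^{1·0·11}·(+1)^0·(+1)^1 = +1.
v=2: v_2(a)=-8, v_2(b)=0; units ≡ 3, 5 (mod 8); ε·ε+αω+βω = 1·0+-8·1+0·1 ≡ 0  ⇒  (a,b)_2 = +1.
v=31: a=31^0·(≡6), b=31^-2·(≡1) mod 31; (6|31)=-1, (1|31)=+1; (−1)^{0·-2·15}·(-1)^-2·(+1)^0 = +1.
v=3: a=3^-2·(≡1), b=3^1·(≡2) mod 3; (1|3)=+1, (2|3)=-1; (−1)^{-2·1·1}·(+1)^1·(-1)^-2 = +1.
v=5: a=5^0·(≡4), b=5^1·(≡1) mod 5; (4|5)=+1, (1|5)=+1; (−1)^{0·1·2}·(+1)^1·(+1)^0 = +1.
v=37: a=37^0·(≡28), b=37^2·(≡21) mod 37; (28|37)=+1, (21|37)=+1; (−1)^{0·2·18}·(+1)^2·(+1)^0 = +1.
v=43: a=43^1·(≡5), b=43^1·(≡36) mod 43; (5|43)=-1, (36|43)=+1; (−1)^{1·1·21}·(-1)^1·(+1)^1 = +1.
Every local symbol is +1, so the conic -989·x² + 645·y² = z² has ℚ_v-points for all v and hence a ℚ-point; (a, b / ℚ) ≅ M_2(ℚ).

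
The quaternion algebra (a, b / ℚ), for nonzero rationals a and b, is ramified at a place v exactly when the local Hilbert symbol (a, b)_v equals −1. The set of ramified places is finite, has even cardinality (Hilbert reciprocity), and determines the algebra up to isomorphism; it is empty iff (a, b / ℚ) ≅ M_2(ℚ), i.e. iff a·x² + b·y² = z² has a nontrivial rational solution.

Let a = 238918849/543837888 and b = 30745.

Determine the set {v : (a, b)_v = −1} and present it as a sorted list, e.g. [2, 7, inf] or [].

[5, 43]

Mod squares: a ≡ 3, b ≡ 30745. Check v ∈ {∞, 2, 3, 5, 11, 13, 17, 29, 41, 43}.
v=5: a=5^0·(≡3), b=5^1·(≡4) mod 5; (3|5)=-1, (4|5)=+1; (−1)^{0·1·2}·(-1)^1·(+1)^0 = -1.
v=∞: 3 > 0 and 30745 > 0  ⇒  (a,b)_∞ = +1.
v=17: a=17^-2·(≡3), b=17^0·(≡9) mod 17; (3|17)=-1, (9|17)=+1; (−1)^{-2·0·8}·(-1)^0·(+1)^-2 = +1.
v=41: a=41^2·(≡24), b=41^0·(≡36) mod 41; (24|41)=-1, (36|41)=+1; (−1)^{2·0·20}·(-1)^0·(+1)^2 = +1.
v=13: a=13^2·(≡4), b=13^1·(≡12) mod 13; (4|13)=+1, (12|13)=+1; (−1)^{2·1·6}·(+1)^1·(+1)^2 = +1.
v=43: a=43^0·(≡34), b=43^1·(≡27) mod 43; (34|43)=-1, (27|43)=-1; (−1)^{0·1·21}·(-1)^1·(-1)^0 = -1.
v=29: a=29^2·(≡18), b=29^0·(≡5) mod 29; (18|29)=-1, (5|29)=+1; (−1)^{2·0·14}·(-1)^0·(+1)^2 = +1.
v=2: v_2(a)=-6, v_2(b)=0; units ≡ 3, 1 (mod 8); ε·ε+αω+βω = 1·0+-6·0+0·1 ≡ 0  ⇒  (a,b)_2 = +1.
v=11: a=11^-2·(≡3), b=11^1·(≡1) mod 11; (3|11)=+1, (1|11)=+1; (−1)^{-2·1·5}·(+1)^1·(+1)^-2 = +1.
v=3: a=3^-5·(≡1), b=3^0·(≡1) mod 3; (1|3)=+1, (1|3)=+1; (−1)^{-5·0·1}·(+1)^0·(+1)^-5 = +1.
(3, 30745 / ℚ) ramifies at {5, 43}: a division algebra.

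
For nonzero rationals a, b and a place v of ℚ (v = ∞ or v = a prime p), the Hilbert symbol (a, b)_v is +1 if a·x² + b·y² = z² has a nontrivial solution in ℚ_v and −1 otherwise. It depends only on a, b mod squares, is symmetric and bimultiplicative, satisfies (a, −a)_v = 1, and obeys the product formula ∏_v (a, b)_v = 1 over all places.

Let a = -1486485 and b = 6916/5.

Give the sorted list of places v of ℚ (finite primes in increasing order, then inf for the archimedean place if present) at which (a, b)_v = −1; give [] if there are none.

Mod squares: a ≡ -1365, b ≡ 8645. Check v ∈ {∞, 2, 3, 5, 7, 11, 13, 19}.
v=3: a=3^3·(≡1), b=3^0·(≡2) mod 3; (1|3)=+1, (2|3)=-1; (−1)^{3·0·1}·(+1)^0·(-1)^3 = -1.
v=2: v_2(a)=0, v_2(b)=2; units ≡ 3, 5 (mod 8); ε·ε+αω+βω = 1·0+0·1+2·1 ≡ 0  ⇒  (a,b)_2 = +1.
v=11: a=11^2·(≡2), b=11^0·(≡6) mod 11; (2|11)=-1, (6|11)=-1; (−1)^{2·0·5}·(-1)^0·(-1)^2 = +1.
v=5: a=5^1·(≡3), b=5^-1·(≡1) mod 5; (3|5)=-1, (1|5)=+1; (−1)^{1·-1·2}·(-1)^-1·(+1)^1 = -1.
v=13: a=13^1·(≡3), b=13^1·(≡5) mod 13; (3|13)=+1, (5|13)=-1; (−1)^{1·1·6}·(+1)^1·(-1)^1 = -1.
v=∞: -1365 < 0 and 8645 > 0  ⇒  (a,b)_∞ = +1.
v=19: a=19^0·(≡18), b=19^1·(≡12) mod 19; (18|19)=-1, (12|19)=-1; (−1)^{0·1·9}·(-1)^1·(-1)^0 = -1.
v=7: a=7^1·(≡4), b=7^1·(≡3) mod 7; (4|7)=+1, (3|7)=-1; (−1)^{1·1·3}·(+1)^1·(-1)^1 = +1.
|Ram(-1365, 8645)| = 4, even; anisotropic at {3, 5, 13, 19}.

[3, 5, 13, 19]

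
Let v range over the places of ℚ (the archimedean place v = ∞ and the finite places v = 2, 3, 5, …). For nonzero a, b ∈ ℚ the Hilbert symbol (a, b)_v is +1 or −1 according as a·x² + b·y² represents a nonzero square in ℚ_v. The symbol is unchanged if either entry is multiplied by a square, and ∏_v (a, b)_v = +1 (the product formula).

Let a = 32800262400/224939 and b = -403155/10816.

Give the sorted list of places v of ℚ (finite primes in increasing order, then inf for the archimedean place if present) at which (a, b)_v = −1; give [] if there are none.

Mod squares: a ≡ 6263939, b ≡ -155. Check v ∈ {∞, 2, 3, 5, 11, 13, 17, 19, 31, 41, 43}.
v=19: a=19^1·(≡13), b=19^0·(≡5) mod 19; (13|19)=-1, (5|19)=+1; (−1)^{1·0·9}·(-1)^0·(+1)^1 = +1.
v=31: a=31^0·(≡17), b=31^1·(≡26) mod 31; (17|31)=-1, (26|31)=-1; (−1)^{0·1·15}·(-1)^1·(-1)^0 = -1.
v=13: a=13^-2·(≡7), b=13^-2·(≡12) mod 13; (7|13)=-1, (12|13)=+1; (−1)^{-2·-2·6}·(-1)^-2·(+1)^-2 = +1.
v=11: a=11^-3·(≡1), b=11^0·(≡2) mod 11; (1|11)=+1, (2|11)=-1; (−1)^{-3·0·5}·(+1)^0·(-1)^-3 = -1.
v=∞: 6263939 > 0 and -155 < 0  ⇒  (a,b)_∞ = +1.
v=2: v_2(a)=8, v_2(b)=-6; units ≡ 3, 5 (mod 8); ε·ε+αω+βω = 1·0+8·1+-6·1 ≡ 0  ⇒  (a,b)_2 = +1.
v=5: a=5^2·(≡4), b=5^1·(≡4) mod 5; (4|5)=+1, (4|5)=+1; (−1)^{2·1·2}·(+1)^1·(+1)^2 = +1.
v=43: a=43^1·(≡32), b=43^0·(≡23) mod 43; (32|43)=-1, (23|43)=+1; (−1)^{1·0·21}·(-1)^0·(+1)^1 = +1.
v=41: a=41^1·(≡7), b=41^0·(≡31) mod 41; (7|41)=-1, (31|41)=+1; (−1)^{1·0·20}·(-1)^0·(+1)^1 = +1.
v=3: a=3^2·(≡2), b=3^2·(≡1) mod 3; (2|3)=-1, (1|3)=+1; (−1)^{2·2·1}·(-1)^2·(+1)^2 = +1.
v=17: a=17^1·(≡8), b=17^2·(≡4) mod 17; (8|17)=+1, (4|17)=+1; (−1)^{1·2·8}·(+1)^2·(+1)^1 = +1.
|Ram(6263939, -155)| = 2, even; anisotropic at {11, 31}.

[11, 31]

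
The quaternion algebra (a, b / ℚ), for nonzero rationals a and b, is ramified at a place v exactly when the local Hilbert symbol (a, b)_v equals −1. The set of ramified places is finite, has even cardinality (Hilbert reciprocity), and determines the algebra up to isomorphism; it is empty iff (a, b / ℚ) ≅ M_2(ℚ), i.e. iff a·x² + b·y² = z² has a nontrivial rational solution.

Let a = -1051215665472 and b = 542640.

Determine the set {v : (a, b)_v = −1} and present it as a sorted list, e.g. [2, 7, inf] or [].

(a, b) ≡ (-357, 33915) mod (ℚ^×)²; places V = {2, 3, 5, 7, 17, 19, ∞}.
(a,b)_3: α=3, u≡1; β=1, v≡1 (mod 3); (1|3)=+1, (1|3)=+1; sign (−1)^1·+1^1·+1^3 = -1.
(a,b)_7: α=3, u≡3; β=1, v≡2 (mod 7); (3|7)=-1, (2|7)=+1; sign (−1)^1·-1^1·+1^3 = +1.
(a,b)_19: α=2, u≡11; β=1, v≡3 (mod 19); (11|19)=+1, (3|19)=-1; sign (−1)^0·+1^1·-1^2 = +1.
(a,b)_∞: sgn(-357)=−, sgn(33915)=+, so +1.
(a,b)_5: α=0, u≡3; β=1, v≡3 (mod 5); (3|5)=-1, (3|5)=-1; sign (−1)^0·-1^1·-1^0 = -1.
(a,b)_2: α=6, β=4; u≡3, v≡3 (mod 8); ε(u)ε(v)=1·1, αω(v)=6·1, βω(u)=4·1; sum ≡ 1  ⇒  -1.
(a,b)_17: α=3, u≡4; β=1, v≡11 (mod 17); (4|17)=+1, (11|17)=-1; sign (−1)^0·+1^1·-1^3 = -1.
(-357, 33915 / ℚ) ramifies at {2, 3, 5, 17}: a division algebra.

[2, 3, 5, 17]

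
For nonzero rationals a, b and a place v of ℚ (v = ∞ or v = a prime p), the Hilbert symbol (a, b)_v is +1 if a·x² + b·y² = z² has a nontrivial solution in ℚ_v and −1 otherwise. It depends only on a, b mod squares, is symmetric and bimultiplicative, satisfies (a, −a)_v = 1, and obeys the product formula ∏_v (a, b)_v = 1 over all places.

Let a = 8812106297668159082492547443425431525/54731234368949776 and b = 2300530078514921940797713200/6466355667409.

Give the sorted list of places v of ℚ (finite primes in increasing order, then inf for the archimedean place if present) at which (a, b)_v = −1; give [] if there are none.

[29, 41]

Mod squares: a ≡ 571909, b ≡ 3. Check v ∈ {∞, 2, 3, 5, 7, 11, 13, 19, 23, 29, 37, 41}.
v=23: a=23^-8·(≡21), b=23^-6·(≡18) mod 23; (21|23)=-1, (18|23)=+1; (−1)^{-8·-6·11}·(-1)^-6·(+1)^-8 = +1.
v=29: a=29^3·(≡13), b=29^2·(≡12) mod 29; (13|29)=+1, (12|29)=-1; (−1)^{3·2·14}·(+1)^2·(-1)^3 = -1.
v=19: a=19^-2·(≡1), b=19^-2·(≡18) mod 19; (1|19)=+1, (18|19)=-1; (−1)^{-2·-2·9}·(+1)^-2·(-1)^-2 = +1.
v=7: a=7^2·(≡2), b=7^0·(≡3) mod 7; (2|7)=+1, (3|7)=-1; (−1)^{2·0·3}·(+1)^0·(-1)^2 = +1.
v=2: v_2(a)=-4, v_2(b)=4; units ≡ 5, 3 (mod 8); ε·ε+αω+βω = 0·1+-4·1+4·1 ≡ 0  ⇒  (a,b)_2 = +1.
v=41: a=41^5·(≡18), b=41^4·(≡11) mod 41; (18|41)=+1, (11|41)=-1; (−1)^{5·4·20}·(+1)^4·(-1)^5 = -1.
v=11: a=11^-2·(≡2), b=11^-2·(≡9) mod 11; (2|11)=-1, (9|11)=+1; (−1)^{-2·-2·5}·(-1)^-2·(+1)^-2 = +1.
v=37: a=37^3·(≡27), b=37^2·(≡9) mod 37; (27|37)=+1, (9|37)=+1; (−1)^{3·2·18}·(+1)^2·(+1)^3 = +1.
v=13: a=13^3·(≡10), b=13^2·(≡1) mod 13; (10|13)=+1, (1|13)=+1; (−1)^{3·2·6}·(+1)^2·(+1)^3 = +1.
v=∞: 571909 > 0 and 3 > 0  ⇒  (a,b)_∞ = +1.
v=3: a=3^28·(≡1), b=3^21·(≡1) mod 3; (1|3)=+1, (1|3)=+1; (−1)^{28·21·1}·(+1)^21·(+1)^28 = +1.
v=5: a=5^2·(≡1), b=5^2·(≡2) mod 5; (1|5)=+1, (2|5)=-1; (−1)^{2·2·2}·(+1)^2·(-1)^2 = +1.
Ram(571909, 3) = {29, 41}; no ℚ_29-point on the conic.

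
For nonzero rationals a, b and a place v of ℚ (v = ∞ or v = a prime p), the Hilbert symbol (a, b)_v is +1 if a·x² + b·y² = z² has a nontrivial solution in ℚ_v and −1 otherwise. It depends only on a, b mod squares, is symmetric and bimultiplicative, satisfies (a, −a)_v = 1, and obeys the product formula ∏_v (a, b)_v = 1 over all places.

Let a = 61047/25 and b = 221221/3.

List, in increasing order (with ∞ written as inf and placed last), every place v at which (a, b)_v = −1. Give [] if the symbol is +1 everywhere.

[2, 11, 17, 19]

Mod squares: a ≡ 6783, b ≡ 3927. Check v ∈ {∞, 2, 3, 5, 7, 11, 13, 17, 19}.
v=19: a=19^1·(≡13), b=19^0·(≡14) mod 19; (13|19)=-1, (14|19)=-1; (−1)^{1·0·9}·(-1)^0·(-1)^1 = -1.
v=2: v_2(a)=0, v_2(b)=0; units ≡ 7, 7 (mod 8); ε·ε+αω+βω = 1·1+0·0+0·0 ≡ 1  ⇒  (a,b)_2 = -1.
v=11: a=11^0·(≡10), b=11^1·(≡1) mod 11; (10|11)=-1, (1|11)=+1; (−1)^{0·1·5}·(-1)^1·(+1)^0 = -1.
v=17: a=17^1·(≡9), b=17^1·(≡14) mod 17; (9|17)=+1, (14|17)=-1; (−1)^{1·1·8}·(+1)^1·(-1)^1 = -1.
v=7: a=7^1·(≡5), b=7^1·(≡4) mod 7; (5|7)=-1, (4|7)=+1; (−1)^{1·1·3}·(-1)^1·(+1)^1 = +1.
v=3: a=3^3·(≡2), b=3^-1·(≡1) mod 3; (2|3)=-1, (1|3)=+1; (−1)^{3·-1·1}·(-1)^-1·(+1)^3 = +1.
v=∞: 6783 > 0 and 3927 > 0  ⇒  (a,b)_∞ = +1.
v=13: a=13^0·(≡1), b=13^2·(≡3) mod 13; (1|13)=+1, (3|13)=+1; (−1)^{0·2·6}·(+1)^2·(+1)^0 = +1.
v=5: a=5^-2·(≡2), b=5^0·(≡2) mod 5; (2|5)=-1, (2|5)=-1; (−1)^{-2·0·2}·(-1)^0·(-1)^-2 = +1.
(6783, 3927 / ℚ) ramifies at {2, 11, 17, 19}: a division algebra.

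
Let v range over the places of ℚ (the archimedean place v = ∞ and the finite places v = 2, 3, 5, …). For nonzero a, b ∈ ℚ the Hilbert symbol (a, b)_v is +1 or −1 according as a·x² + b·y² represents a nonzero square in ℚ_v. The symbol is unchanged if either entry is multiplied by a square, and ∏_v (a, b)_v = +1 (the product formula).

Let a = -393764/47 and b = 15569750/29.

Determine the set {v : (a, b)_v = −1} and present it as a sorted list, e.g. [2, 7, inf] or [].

Mod squares: a ≡ -1927, b ≡ 368590. Check v ∈ {∞, 2, 5, 7, 29, 31, 41, 47}.
v=31: a=31^0·(≡27), b=31^1·(≡6) mod 31; (27|31)=-1, (6|31)=-1; (−1)^{0·1·15}·(-1)^1·(-1)^0 = -1.
v=5: a=5^0·(≡3), b=5^3·(≡2) mod 5; (3|5)=-1, (2|5)=-1; (−1)^{0·3·2}·(-1)^3·(-1)^0 = -1.
v=41: a=41^1·(≡12), b=41^1·(≡13) mod 41; (12|41)=-1, (13|41)=-1; (−1)^{1·1·20}·(-1)^1·(-1)^1 = +1.
v=29: a=29^0·(≡16), b=29^-1·(≡27) mod 29; (16|29)=+1, (27|29)=-1; (−1)^{0·-1·14}·(+1)^-1·(-1)^0 = +1.
v=47: a=47^-1·(≡2), b=47^0·(≡28) mod 47; (2|47)=+1, (28|47)=+1; (−1)^{-1·0·23}·(+1)^0·(+1)^-1 = +1.
v=7: a=7^4·(≡5), b=7^2·(≡6) mod 7; (5|7)=-1, (6|7)=-1; (−1)^{4·2·3}·(-1)^2·(-1)^4 = +1.
v=∞: -1927 < 0 and 368590 > 0  ⇒  (a,b)_∞ = +1.
v=2: v_2(a)=2, v_2(b)=1; units ≡ 1, 7 (mod 8); ε·ε+αω+βω = 0·1+2·0+1·0 ≡ 0  ⇒  (a,b)_2 = +1.
|Ram(-1927, 368590)| = 2, even; anisotropic at {5, 31}.

[5, 31]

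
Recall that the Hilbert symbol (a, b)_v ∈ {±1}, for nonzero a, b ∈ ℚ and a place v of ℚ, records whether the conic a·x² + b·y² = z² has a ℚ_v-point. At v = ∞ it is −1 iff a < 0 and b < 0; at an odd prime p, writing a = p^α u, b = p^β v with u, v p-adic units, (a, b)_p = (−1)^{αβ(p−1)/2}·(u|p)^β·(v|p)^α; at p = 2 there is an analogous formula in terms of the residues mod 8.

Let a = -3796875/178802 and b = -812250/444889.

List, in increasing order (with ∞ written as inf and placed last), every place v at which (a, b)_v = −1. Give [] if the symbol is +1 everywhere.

[3, inf]

Mod squares: a ≡ -6, b ≡ -10. Check v ∈ {∞, 2, 3, 5, 13, 19, 23, 29}.
v=∞: -6 < 0 and -10 < 0  ⇒  (a,b)_∞ = -1.
v=5: a=5^6·(≡1), b=5^3·(≡3) mod 5; (1|5)=+1, (3|5)=-1; (−1)^{6·3·2}·(+1)^3·(-1)^6 = +1.
v=3: a=3^5·(≡1), b=3^2·(≡2) mod 3; (1|3)=+1, (2|3)=-1; (−1)^{5·2·1}·(+1)^2·(-1)^5 = -1.
v=23: a=23^-2·(≡5), b=23^-2·(≡12) mod 23; (5|23)=-1, (12|23)=+1; (−1)^{-2·-2·11}·(-1)^-2·(+1)^-2 = +1.
v=2: v_2(a)=-1, v_2(b)=1; units ≡ 5, 3 (mod 8); ε·ε+αω+βω = 0·1+-1·1+1·1 ≡ 0  ⇒  (a,b)_2 = +1.
v=13: a=13^-2·(≡7), b=13^0·(≡1) mod 13; (7|13)=-1, (1|13)=+1; (−1)^{-2·0·6}·(-1)^0·(+1)^-2 = +1.
v=19: a=19^0·(≡15), b=19^2·(≡17) mod 19; (15|19)=-1, (17|19)=+1; (−1)^{0·2·9}·(-1)^2·(+1)^0 = +1.
v=29: a=29^0·(≡9), b=29^-2·(≡14) mod 29; (9|29)=+1, (14|29)=-1; (−1)^{0·-2·14}·(+1)^-2·(-1)^0 = +1.
|Ram(-6, -10)| = 2, even; anisotropic at {3, ∞}.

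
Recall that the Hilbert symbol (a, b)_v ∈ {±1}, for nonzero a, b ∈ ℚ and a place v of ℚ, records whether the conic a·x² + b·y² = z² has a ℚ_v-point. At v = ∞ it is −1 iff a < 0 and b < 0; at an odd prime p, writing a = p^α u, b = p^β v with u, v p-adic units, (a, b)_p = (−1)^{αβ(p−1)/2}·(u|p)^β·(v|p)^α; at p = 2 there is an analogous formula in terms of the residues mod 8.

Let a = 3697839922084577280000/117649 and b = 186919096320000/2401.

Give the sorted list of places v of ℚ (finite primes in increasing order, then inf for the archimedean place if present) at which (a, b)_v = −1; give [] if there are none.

(a, b) ≡ (21318, 58) mod (ℚ^×)²; places V = {2, 3, 5, 7, 11, 17, 19, 29, ∞}.
(a,b)_7: α=-6, u≡3; β=-4, v≡2 (mod 7); (3|7)=-1, (2|7)=+1; sign (−1)^0·-1^-4·+1^-6 = +1.
(a,b)_5: α=4, u≡2; β=4, v≡2 (mod 5); (2|5)=-1, (2|5)=-1; sign (−1)^0·-1^4·-1^4 = +1.
(a,b)_19: α=1, u≡9; β=0, v≡5 (mod 19); (9|19)=+1, (5|19)=+1; sign (−1)^0·+1^0·+1^1 = +1.
(a,b)_3: α=3, u≡2; β=2, v≡1 (mod 3); (2|3)=-1, (1|3)=+1; sign (−1)^0·-1^2·+1^3 = +1.
(a,b)_29: α=2, u≡8; β=1, v≡21 (mod 29); (8|29)=-1, (21|29)=-1; sign (−1)^0·-1^1·-1^2 = -1.
(a,b)_11: α=3, u≡8; β=2, v≡5 (mod 11); (8|11)=-1, (5|11)=+1; sign (−1)^0·-1^2·+1^3 = +1.
(a,b)_17: α=3, u≡16; β=2, v≡11 (mod 17); (16|17)=+1, (11|17)=-1; sign (−1)^0·+1^2·-1^3 = -1.
(a,b)_2: α=21, β=15; u≡3, v≡5 (mod 8); ε(u)ε(v)=1·0, αω(v)=21·1, βω(u)=15·1; sum ≡ 0  ⇒  +1.
(a,b)_∞: sgn(21318)=+, sgn(58)=+, so +1.
Ram(21318, 58) = {17, 29}; no ℚ_17-point on the conic.

[17, 29]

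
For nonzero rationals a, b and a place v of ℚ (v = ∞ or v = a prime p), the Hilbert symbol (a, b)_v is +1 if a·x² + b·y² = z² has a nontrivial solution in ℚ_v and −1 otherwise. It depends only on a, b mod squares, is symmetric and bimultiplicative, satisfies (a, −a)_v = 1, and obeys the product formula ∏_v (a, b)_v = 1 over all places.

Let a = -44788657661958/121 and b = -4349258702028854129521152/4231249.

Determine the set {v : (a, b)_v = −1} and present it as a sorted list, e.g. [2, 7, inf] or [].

[2, 19, 37, inf]

(a, b) ≡ (-23142, -5015202) mod (ℚ^×)²; places V = {2, 3, 7, 11, 17, 19, 29, 37, 41, ∞}.
(a,b)_19: α=1, u≡17; β=1, v≡4 (mod 19); (17|19)=+1, (4|19)=+1; sign (−1)^1·+1^1·+1^1 = -1.
(a,b)_3: α=1, u≡2; β=7, v≡1 (mod 3); (2|3)=-1, (1|3)=+1; sign (−1)^1·-1^7·+1^1 = +1.
(a,b)_29: α=3, u≡18; β=3, v≡8 (mod 29); (18|29)=-1, (8|29)=-1; sign (−1)^0·-1^3·-1^3 = +1.
(a,b)_41: α=2, u≡31; β=3, v≡11 (mod 41); (31|41)=+1, (11|41)=-1; sign (−1)^0·+1^3·-1^2 = +1.
(a,b)_2: α=1, β=9; u≡5, v≡7 (mod 8); ε(u)ε(v)=0·1, αω(v)=1·0, βω(u)=9·1; sum ≡ 1  ⇒  -1.
(a,b)_∞: sgn(-23142)=−, sgn(-5015202)=−, so -1.
(a,b)_11: α=-2, u≡10; β=-4, v≡6 (mod 11); (10|11)=-1, (6|11)=-1; sign (−1)^0·-1^-4·-1^-2 = +1.
(a,b)_7: α=1, u≡3; β=4, v≡1 (mod 7); (3|7)=-1, (1|7)=+1; sign (−1)^0·-1^4·+1^1 = +1.
(a,b)_17: α=0, u≡3; β=-2, v≡15 (mod 17); (3|17)=-1, (15|17)=+1; sign (−1)^0·-1^-2·+1^0 = +1.
(a,b)_37: α=2, u≡13; β=3, v≡35 (mod 37); (13|37)=-1, (35|37)=-1; sign (−1)^0·-1^3·-1^2 = -1.
(-23142, -5015202 / ℚ) ramifies at {2, 19, 37, ∞}: a division algebra.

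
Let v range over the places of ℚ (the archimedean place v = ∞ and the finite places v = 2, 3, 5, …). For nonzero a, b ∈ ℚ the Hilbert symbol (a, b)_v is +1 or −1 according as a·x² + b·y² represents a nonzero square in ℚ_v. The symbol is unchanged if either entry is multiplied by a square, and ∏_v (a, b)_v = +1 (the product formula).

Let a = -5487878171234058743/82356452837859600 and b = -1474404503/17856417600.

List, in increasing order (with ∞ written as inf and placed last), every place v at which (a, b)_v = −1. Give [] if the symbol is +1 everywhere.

Mod squares: a ≡ -143, b ≡ -3003. Check v ∈ {∞, 2, 3, 5, 7, 11, 13, 19}.
v=∞: -143 < 0 and -3003 < 0  ⇒  (a,b)_∞ = -1.
v=7: a=7^0·(≡4), b=7^-1·(≡6) mod 7; (4|7)=+1, (6|7)=-1; (−1)^{0·-1·3}·(+1)^-1·(-1)^0 = +1.
v=11: a=11^1·(≡1), b=11^1·(≡2) mod 11; (1|11)=+1, (2|11)=-1; (−1)^{1·1·5}·(+1)^1·(-1)^1 = +1.
v=3: a=3^-30·(≡1), b=3^-13·(≡1) mod 3; (1|3)=+1, (1|3)=+1; (−1)^{-30·-13·1}·(+1)^-13·(+1)^-30 = +1.
v=13: a=13^9·(≡5), b=13^5·(≡9) mod 13; (5|13)=-1, (9|13)=+1; (−1)^{9·5·6}·(-1)^5·(+1)^9 = -1.
v=2: v_2(a)=-4, v_2(b)=-6; units ≡ 1, 5 (mod 8); ε·ε+αω+βω = 0·0+-4·1+-6·0 ≡ 0  ⇒  (a,b)_2 = +1.
v=5: a=5^-2·(≡3), b=5^-2·(≡3) mod 5; (3|5)=-1, (3|5)=-1; (−1)^{-2·-2·2}·(-1)^-2·(-1)^-2 = +1.
v=19: a=19^6·(≡1), b=19^2·(≡3) mod 19; (1|19)=+1, (3|19)=-1; (−1)^{6·2·9}·(+1)^2·(-1)^6 = +1.
|Ram(-143, -3003)| = 2, even; anisotropic at {13, ∞}.

[13, inf]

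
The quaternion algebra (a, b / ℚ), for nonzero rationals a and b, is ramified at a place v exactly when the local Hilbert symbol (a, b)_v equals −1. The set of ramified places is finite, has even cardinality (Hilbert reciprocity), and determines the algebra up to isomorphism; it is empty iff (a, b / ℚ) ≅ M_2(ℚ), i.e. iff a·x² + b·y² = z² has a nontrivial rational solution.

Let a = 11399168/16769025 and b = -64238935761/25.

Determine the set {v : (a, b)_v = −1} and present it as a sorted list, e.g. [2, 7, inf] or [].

[2, 37]

(a, b) ≡ (23, -16185169) mod (ℚ^×)²; places V = {2, 3, 5, 7, 11, 13, 19, 23, 37, ∞}.
(a,b)_13: α=-2, u≡3; β=1, v≡12 (mod 13); (3|13)=+1, (12|13)=+1; sign (−1)^0·+1^1·+1^-2 = +1.
(a,b)_19: α=0, u≡16; β=1, v≡8 (mod 19); (16|19)=+1, (8|19)=-1; sign (−1)^0·+1^1·-1^0 = +1.
(a,b)_37: α=0, u≡22; β=1, v≡13 (mod 37); (22|37)=-1, (13|37)=-1; sign (−1)^0·-1^1·-1^0 = -1.
(a,b)_3: α=-4, u≡2; β=4, v≡2 (mod 3); (2|3)=-1, (2|3)=-1; sign (−1)^0·-1^4·-1^-4 = +1.
(a,b)_2: α=12, β=0; u≡7, v≡7 (mod 8); ε(u)ε(v)=1·1, αω(v)=12·0, βω(u)=0·0; sum ≡ 1  ⇒  -1.
(a,b)_7: α=-2, u≡2; β=3, v≡3 (mod 7); (2|7)=+1, (3|7)=-1; sign (−1)^0·+1^3·-1^-2 = +1.
(a,b)_11: α=2, u≡9; β=1, v≡9 (mod 11); (9|11)=+1, (9|11)=+1; sign (−1)^0·+1^1·+1^2 = +1.
(a,b)_23: α=1, u≡12; β=1, v≡21 (mod 23); (12|23)=+1, (21|23)=-1; sign (−1)^1·+1^1·-1^1 = +1.
(a,b)_5: α=-2, u≡3; β=-2, v≡4 (mod 5); (3|5)=-1, (4|5)=+1; sign (−1)^0·-1^-2·+1^-2 = +1.
(a,b)_∞: sgn(23)=+, sgn(-16185169)=−, so +1.
(23, -16185169 / ℚ) ramifies at {2, 37}: a division algebra.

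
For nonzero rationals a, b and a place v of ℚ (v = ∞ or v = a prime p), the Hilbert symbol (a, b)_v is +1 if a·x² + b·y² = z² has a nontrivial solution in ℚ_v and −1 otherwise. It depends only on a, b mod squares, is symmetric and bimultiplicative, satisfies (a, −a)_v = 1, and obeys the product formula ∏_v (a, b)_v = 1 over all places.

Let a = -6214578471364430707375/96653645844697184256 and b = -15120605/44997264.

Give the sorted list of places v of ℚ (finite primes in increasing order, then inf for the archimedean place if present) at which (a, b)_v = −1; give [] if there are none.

[11, 13, 17, inf]

(a, b) ≡ (-72930, -5) mod (ℚ^×)²; places V = {2, 3, 5, 11, 13, 17, 19, 37, 43, 47, ∞}.
(a,b)_11: α=1, u≡9; β=0, v≡7 (mod 11); (9|11)=+1, (7|11)=-1; sign (−1)^0·+1^0·-1^1 = -1.
(a,b)_47: α=4, u≡21; β=2, v≡9 (mod 47); (21|47)=+1, (9|47)=+1; sign (−1)^0·+1^2·+1^4 = +1.
(a,b)_43: α=-4, u≡38; β=-2, v≡21 (mod 43); (38|43)=+1, (21|43)=+1; sign (−1)^0·+1^-2·+1^-4 = +1.
(a,b)_37: α=6, u≡12; β=2, v≡24 (mod 37); (12|37)=+1, (24|37)=-1; sign (−1)^0·+1^2·-1^6 = +1.
(a,b)_2: α=-11, β=-4; u≡7, v≡3 (mod 8); ε(u)ε(v)=1·1, αω(v)=-11·1, βω(u)=-4·0; sum ≡ 0  ⇒  +1.
(a,b)_3: α=-7, u≡2; β=-2, v≡1 (mod 3); (2|3)=-1, (1|3)=+1; sign (−1)^0·-1^-2·+1^-7 = +1.
(a,b)_∞: sgn(-72930)=−, sgn(-5)=−, so -1.
(a,b)_13: α=-5, u≡11; β=-2, v≡11 (mod 13); (11|13)=-1, (11|13)=-1; sign (−1)^0·-1^-2·-1^-5 = -1.
(a,b)_17: α=-1, u≡10; β=0, v≡3 (mod 17); (10|17)=-1, (3|17)=-1; sign (−1)^0·-1^0·-1^-1 = -1.
(a,b)_5: α=3, u≡1; β=1, v≡1 (mod 5); (1|5)=+1, (1|5)=+1; sign (−1)^0·+1^1·+1^3 = +1.
(a,b)_19: α=2, u≡9; β=0, v≡13 (mod 19); (9|19)=+1, (13|19)=-1; sign (−1)^0·+1^0·-1^2 = +1.
|Ram(-72930, -5)| = 4, even; anisotropic at {11, 13, 17, ∞}.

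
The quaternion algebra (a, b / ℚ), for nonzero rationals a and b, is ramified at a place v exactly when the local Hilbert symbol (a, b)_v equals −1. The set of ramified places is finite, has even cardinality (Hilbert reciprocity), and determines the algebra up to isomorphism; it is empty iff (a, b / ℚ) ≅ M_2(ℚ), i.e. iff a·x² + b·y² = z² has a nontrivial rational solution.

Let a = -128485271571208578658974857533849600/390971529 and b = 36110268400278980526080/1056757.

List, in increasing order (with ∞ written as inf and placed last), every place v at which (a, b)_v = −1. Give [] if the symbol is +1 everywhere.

(a, b) ≡ (-106981, 75110) mod (ℚ^×)²; places V = {2, 3, 5, 7, 11, 13, 17, 29, 31, 37, ∞}.
(a,b)_37: α=0, u≡32; β=-1, v≡20 (mod 37); (32|37)=-1, (20|37)=-1; sign (−1)^0·-1^-1·-1^0 = -1.
(a,b)_11: α=2, u≡3; β=2, v≡8 (mod 11); (3|11)=+1, (8|11)=-1; sign (−1)^0·+1^2·-1^2 = +1.
(a,b)_29: α=5, u≡20; β=3, v≡24 (mod 29); (20|29)=+1, (24|29)=+1; sign (−1)^0·+1^3·+1^5 = +1.
(a,b)_7: α=7, u≡3; β=5, v≡5 (mod 7); (3|7)=-1, (5|7)=-1; sign (−1)^1·-1^5·-1^7 = -1.
(a,b)_17: α=3, u≡14; β=2, v≡4 (mod 17); (14|17)=-1, (4|17)=+1; sign (−1)^0·-1^2·+1^3 = +1.
(a,b)_5: α=2, u≡4; β=1, v≡3 (mod 5); (4|5)=+1, (3|5)=-1; sign (−1)^0·+1^1·-1^2 = +1.
(a,b)_31: α=3, u≡21; β=2, v≡19 (mod 31); (21|31)=-1, (19|31)=+1; sign (−1)^0·-1^2·+1^3 = +1.
(a,b)_13: α=-6, u≡12; β=-4, v≡3 (mod 13); (12|13)=+1, (3|13)=+1; sign (−1)^0·+1^-4·+1^-6 = +1.
(a,b)_3: α=-4, u≡2; β=0, v≡2 (mod 3); (2|3)=-1, (2|3)=-1; sign (−1)^0·-1^0·-1^-4 = +1.
(a,b)_∞: sgn(-106981)=−, sgn(75110)=+, so +1.
(a,b)_2: α=34, β=19; u≡3, v≡3 (mod 8); ε(u)ε(v)=1·1, αω(v)=34·1, βω(u)=19·1; sum ≡ 0  ⇒  +1.
|Ram(-106981, 75110)| = 2, even; anisotropic at {7, 37}.

[7, 37]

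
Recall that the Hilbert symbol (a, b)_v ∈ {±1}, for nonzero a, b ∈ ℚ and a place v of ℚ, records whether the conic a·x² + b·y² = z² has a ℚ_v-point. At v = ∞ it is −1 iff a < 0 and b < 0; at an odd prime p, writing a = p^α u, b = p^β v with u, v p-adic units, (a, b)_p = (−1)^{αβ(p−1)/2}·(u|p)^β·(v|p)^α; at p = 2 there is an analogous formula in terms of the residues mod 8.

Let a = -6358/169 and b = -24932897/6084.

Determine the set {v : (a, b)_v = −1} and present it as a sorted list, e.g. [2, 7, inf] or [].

Mod squares: a ≡ -22, b ≡ -713. Check v ∈ {∞, 2, 3, 11, 13, 17, 23, 31}.
v=3: a=3^0·(≡2), b=3^-2·(≡1) mod 3; (2|3)=-1, (1|3)=+1; (−1)^{0·-2·1}·(-1)^-2·(+1)^0 = +1.
v=2: v_2(a)=1, v_2(b)=-2; units ≡ 5, 7 (mod 8); ε·ε+αω+βω = 0·1+1·0+-2·1 ≡ 0  ⇒  (a,b)_2 = +1.
v=31: a=31^0·(≡2), b=31^1·(≡1) mod 31; (2|31)=+1, (1|31)=+1; (−1)^{0·1·15}·(+1)^1·(+1)^0 = +1.
v=13: a=13^-2·(≡12), b=13^-2·(≡5) mod 13; (12|13)=+1, (5|13)=-1; (−1)^{-2·-2·6}·(+1)^-2·(-1)^-2 = +1.
v=23: a=23^0·(≡16), b=23^1·(≡17) mod 23; (16|23)=+1, (17|23)=-1; (−1)^{0·1·11}·(+1)^1·(-1)^0 = +1.
v=11: a=11^1·(≡4), b=11^2·(≡6) mod 11; (4|11)=+1, (6|11)=-1; (−1)^{1·2·5}·(+1)^2·(-1)^1 = -1.
v=17: a=17^2·(≡5), b=17^2·(≡16) mod 17; (5|17)=-1, (16|17)=+1; (−1)^{2·2·8}·(-1)^2·(+1)^2 = +1.
v=∞: -22 < 0 and -713 < 0  ⇒  (a,b)_∞ = -1.
(-22, -713 / ℚ) ramifies at {11, ∞}: a division algebra.

[11, inf]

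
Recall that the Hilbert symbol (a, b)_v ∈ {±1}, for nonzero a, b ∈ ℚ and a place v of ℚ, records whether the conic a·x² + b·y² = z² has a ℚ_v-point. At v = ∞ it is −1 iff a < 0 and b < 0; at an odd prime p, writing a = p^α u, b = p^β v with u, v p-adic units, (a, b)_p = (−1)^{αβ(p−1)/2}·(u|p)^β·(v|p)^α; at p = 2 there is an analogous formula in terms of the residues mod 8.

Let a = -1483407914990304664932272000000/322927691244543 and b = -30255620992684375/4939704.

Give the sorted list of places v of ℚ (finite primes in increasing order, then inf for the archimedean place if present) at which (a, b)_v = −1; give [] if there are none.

(a, b) ≡ (-2261, -2421824930) mod (ℚ^×)²; places V = {2, 3, 5, 7, 11, 13, 17, 19, 23, 43, 47, 53, ∞}.
(a,b)_53: α=2, u≡45; β=1, v≡18 (mod 53); (45|53)=-1, (18|53)=-1; sign (−1)^0·-1^1·-1^2 = -1.
(a,b)_13: α=2, u≡1; β=0, v≡8 (mod 13); (1|13)=+1, (8|13)=-1; sign (−1)^0·+1^0·-1^2 = +1.
(a,b)_2: α=10, β=-3; u≡3, v≡7 (mod 8); ε(u)ε(v)=1·1, αω(v)=10·0, βω(u)=-3·1; sum ≡ 0  ⇒  +1.
(a,b)_43: α=2, u≡2; β=1, v≡34 (mod 43); (2|43)=-1, (34|43)=-1; sign (−1)^0·-1^1·-1^2 = -1.
(a,b)_11: α=-6, u≡5; β=-2, v≡3 (mod 11); (5|11)=+1, (3|11)=+1; sign (−1)^0·+1^-2·+1^-6 = +1.
(a,b)_23: α=6, u≡16; β=4, v≡22 (mod 23); (16|23)=+1, (22|23)=-1; sign (−1)^0·+1^4·-1^6 = +1.
(a,b)_∞: sgn(-2261)=−, sgn(-2421824930)=−, so -1.
(a,b)_7: α=-3, u≡5; β=-1, v≡3 (mod 7); (5|7)=-1, (3|7)=-1; sign (−1)^1·-1^-1·-1^-3 = -1.
(a,b)_19: α=1, u≡14; β=1, v≡3 (mod 19); (14|19)=-1, (3|19)=-1; sign (−1)^1·-1^1·-1^1 = -1.
(a,b)_3: α=-12, u≡1; β=-6, v≡1 (mod 3); (1|3)=+1, (1|3)=+1; sign (−1)^0·+1^-6·+1^-12 = +1.
(a,b)_47: α=2, u≡1; β=1, v≡7 (mod 47); (1|47)=+1, (7|47)=+1; sign (−1)^0·+1^1·+1^2 = +1.
(a,b)_17: α=1, u≡10; β=1, v≡15 (mod 17); (10|17)=-1, (15|17)=+1; sign (−1)^0·-1^1·+1^1 = -1.
(a,b)_5: α=6, u≡4; β=5, v≡4 (mod 5); (4|5)=+1, (4|5)=+1; sign (−1)^0·+1^5·+1^6 = +1.
(-2261, -2421824930 / ℚ) ramifies at {7, 17, 19, 43, 53, ∞}: a division algebra.

[7, 17, 19, 43, 53, inf]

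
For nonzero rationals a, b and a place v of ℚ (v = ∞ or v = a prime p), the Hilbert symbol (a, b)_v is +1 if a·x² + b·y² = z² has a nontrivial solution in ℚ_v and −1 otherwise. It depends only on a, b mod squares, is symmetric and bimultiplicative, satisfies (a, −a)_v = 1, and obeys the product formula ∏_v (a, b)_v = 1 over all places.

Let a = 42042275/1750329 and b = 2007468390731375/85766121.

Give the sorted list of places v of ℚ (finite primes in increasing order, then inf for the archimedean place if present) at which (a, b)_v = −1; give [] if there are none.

[2, 11, 13, 23]

(a, b) ≡ (11, 312455) mod (ℚ^×)²; places V = {2, 3, 5, 7, 11, 13, 17, 19, 23, 41, ∞}.
(a,b)_5: α=2, u≡4; β=3, v≡1 (mod 5); (4|5)=+1, (1|5)=+1; sign (−1)^0·+1^3·+1^2 = +1.
(a,b)_41: α=0, u≡34; β=2, v≡7 (mod 41); (34|41)=-1, (7|41)=-1; sign (−1)^0·-1^2·-1^0 = +1.
(a,b)_3: α=-6, u≡2; β=-6, v≡2 (mod 3); (2|3)=-1, (2|3)=-1; sign (−1)^0·-1^-6·-1^-6 = +1.
(a,b)_7: α=-4, u≡2; β=-6, v≡5 (mod 7); (2|7)=+1, (5|7)=-1; sign (−1)^0·+1^-6·-1^-4 = +1.
(a,b)_∞: sgn(11)=+, sgn(312455)=+, so +1.
(a,b)_11: α=1, u≡1; β=1, v≡1 (mod 11); (1|11)=+1, (1|11)=+1; sign (−1)^1·+1^1·+1^1 = -1.
(a,b)_23: α=2, u≡17; β=3, v≡5 (mod 23); (17|23)=-1, (5|23)=-1; sign (−1)^0·-1^3·-1^2 = -1.
(a,b)_2: α=0, β=0; u≡3, v≡7 (mod 8); ε(u)ε(v)=1·1, αω(v)=0·0, βω(u)=0·1; sum ≡ 1  ⇒  -1.
(a,b)_13: α=0, u≡6; β=1, v≡5 (mod 13); (6|13)=-1, (5|13)=-1; sign (−1)^0·-1^1·-1^0 = -1.
(a,b)_17: α=2, u≡12; β=2, v≡10 (mod 17); (12|17)=-1, (10|17)=-1; sign (−1)^0·-1^2·-1^2 = +1.
(a,b)_19: α=0, u≡4; β=1, v≡8 (mod 19); (4|19)=+1, (8|19)=-1; sign (−1)^0·+1^1·-1^0 = +1.
(11, 312455 / ℚ) ramifies at {2, 11, 13, 23}: a division algebra.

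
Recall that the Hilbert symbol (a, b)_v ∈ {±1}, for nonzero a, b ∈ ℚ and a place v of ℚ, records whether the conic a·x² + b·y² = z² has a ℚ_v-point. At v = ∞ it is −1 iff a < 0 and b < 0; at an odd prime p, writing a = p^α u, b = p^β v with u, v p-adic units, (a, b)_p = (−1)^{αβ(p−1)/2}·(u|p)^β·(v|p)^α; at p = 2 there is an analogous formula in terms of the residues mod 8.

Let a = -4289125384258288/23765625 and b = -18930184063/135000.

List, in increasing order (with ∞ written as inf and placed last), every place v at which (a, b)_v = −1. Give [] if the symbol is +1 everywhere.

Mod squares: a ≡ -7, b ≡ -42. Check v ∈ {∞, 2, 3, 5, 7, 13, 17, 19, 23}.
v=7: a=7^5·(≡6), b=7^3·(≡2) mod 7; (6|7)=-1, (2|7)=+1; (−1)^{5·3·3}·(-1)^3·(+1)^5 = +1.
v=19: a=19^2·(≡18), b=19^2·(≡10) mod 19; (18|19)=-1, (10|19)=-1; (−1)^{2·2·9}·(-1)^2·(-1)^2 = +1.
v=3: a=3^-2·(≡2), b=3^-3·(≡1) mod 3; (2|3)=-1, (1|3)=+1; (−1)^{-2·-3·1}·(-1)^-3·(+1)^-2 = -1.
v=2: v_2(a)=4, v_2(b)=-3; units ≡ 1, 3 (mod 8); ε·ε+αω+βω = 0·1+4·1+-3·0 ≡ 0  ⇒  (a,b)_2 = +1.
v=17: a=17^4·(≡14), b=17^2·(≡9) mod 17; (14|17)=-1, (9|17)=+1; (−1)^{4·2·8}·(-1)^2·(+1)^4 = +1.
v=13: a=13^-2·(≡6), b=13^0·(≡10) mod 13; (6|13)=-1, (10|13)=+1; (−1)^{-2·0·6}·(-1)^0·(+1)^-2 = +1.
v=∞: -7 < 0 and -42 < 0  ⇒  (a,b)_∞ = -1.
v=23: a=23^2·(≡6), b=23^2·(≡9) mod 23; (6|23)=+1, (9|23)=+1; (−1)^{2·2·11}·(+1)^2·(+1)^2 = +1.
v=5: a=5^-6·(≡2), b=5^-4·(≡2) mod 5; (2|5)=-1, (2|5)=-1; (−1)^{-6·-4·2}·(-1)^-4·(-1)^-6 = +1.
|Ram(-7, -42)| = 2, even; anisotropic at {3, ∞}.

[3, inf]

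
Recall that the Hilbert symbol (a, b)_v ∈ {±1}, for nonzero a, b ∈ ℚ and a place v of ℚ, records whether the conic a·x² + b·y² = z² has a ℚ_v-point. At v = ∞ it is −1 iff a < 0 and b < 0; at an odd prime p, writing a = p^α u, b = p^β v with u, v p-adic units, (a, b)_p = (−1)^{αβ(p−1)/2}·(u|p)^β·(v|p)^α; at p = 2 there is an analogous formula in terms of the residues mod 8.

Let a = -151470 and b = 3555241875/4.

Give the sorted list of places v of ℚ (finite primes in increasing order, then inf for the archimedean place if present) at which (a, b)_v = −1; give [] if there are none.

Mod squares: a ≡ -1870, b ≡ 3. Check v ∈ {∞, 2, 3, 5, 11, 17}.
v=2: v_2(a)=1, v_2(b)=-2; units ≡ 1, 3 (mod 8); ε·ε+αω+βω = 0·1+1·1+-2·0 ≡ 1  ⇒  (a,b)_2 = -1.
v=11: a=11^1·(≡2), b=11^0·(≡5) mod 11; (2|11)=-1, (5|11)=+1; (−1)^{1·0·5}·(-1)^0·(+1)^1 = +1.
v=∞: -1870 < 0 and 3 > 0  ⇒  (a,b)_∞ = +1.
v=5: a=5^1·(≡1), b=5^4·(≡3) mod 5; (1|5)=+1, (3|5)=-1; (−1)^{1·4·2}·(+1)^4·(-1)^1 = -1.
v=3: a=3^4·(≡2), b=3^9·(≡1) mod 3; (2|3)=-1, (1|3)=+1; (−1)^{4·9·1}·(-1)^9·(+1)^4 = -1.
v=17: a=17^1·(≡15), b=17^2·(≡3) mod 17; (15|17)=+1, (3|17)=-1; (−1)^{1·2·8}·(+1)^2·(-1)^1 = -1.
|Ram(-1870, 3)| = 4, even; anisotropic at {2, 3, 5, 17}.

[2, 3, 5, 17]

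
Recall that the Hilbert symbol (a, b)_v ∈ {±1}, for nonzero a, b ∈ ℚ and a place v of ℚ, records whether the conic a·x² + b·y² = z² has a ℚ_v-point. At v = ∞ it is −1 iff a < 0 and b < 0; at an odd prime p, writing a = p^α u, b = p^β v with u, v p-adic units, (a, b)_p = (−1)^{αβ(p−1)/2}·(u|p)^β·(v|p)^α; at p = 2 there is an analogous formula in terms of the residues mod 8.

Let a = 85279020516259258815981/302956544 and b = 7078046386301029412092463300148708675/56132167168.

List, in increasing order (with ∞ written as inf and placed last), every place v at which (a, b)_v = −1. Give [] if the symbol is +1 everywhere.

(a, b) ≡ (319, 298034) mod (ℚ^×)²; places V = {2, 3, 5, 7, 11, 17, 19, 23, 29, 31, 41, ∞}.
(a,b)_41: α=-2, u≡23; β=-2, v≡9 (mod 41); (23|41)=+1, (9|41)=+1; sign (−1)^0·+1^-2·+1^-2 = +1.
(a,b)_2: α=-14, β=-9; u≡7, v≡1 (mod 8); ε(u)ε(v)=1·0, αω(v)=-14·0, βω(u)=-9·0; sum ≡ 0  ⇒  +1.
(a,b)_19: α=4, u≡12; β=7, v≡6 (mod 19); (12|19)=-1, (6|19)=+1; sign (−1)^0·-1^7·+1^4 = -1.
(a,b)_11: α=-1, u≡8; β=-3, v≡5 (mod 11); (8|11)=-1, (5|11)=+1; sign (−1)^1·-1^-3·+1^-1 = +1.
(a,b)_7: α=0, u≡4; β=-2, v≡4 (mod 7); (4|7)=+1, (4|7)=+1; sign (−1)^0·+1^-2·+1^0 = +1.
(a,b)_5: α=0, u≡4; β=2, v≡4 (mod 5); (4|5)=+1, (4|5)=+1; sign (−1)^0·+1^2·+1^0 = +1.
(a,b)_3: α=12, u≡1; β=16, v≡2 (mod 3); (1|3)=+1, (2|3)=-1; sign (−1)^0·+1^16·-1^12 = +1.
(a,b)_31: α=2, u≡9; β=3, v≡16 (mod 31); (9|31)=+1, (16|31)=+1; sign (−1)^0·+1^3·+1^2 = +1.
(a,b)_23: α=2, u≡17; β=3, v≡1 (mod 23); (17|23)=-1, (1|23)=+1; sign (−1)^0·-1^3·+1^2 = -1.
(a,b)_∞: sgn(319)=+, sgn(298034)=+, so +1.
(a,b)_17: α=4, u≡1; β=6, v≡6 (mod 17); (1|17)=+1, (6|17)=-1; sign (−1)^0·+1^6·-1^4 = +1.
(a,b)_29: α=1, u≡2; β=2, v≡4 (mod 29); (2|29)=-1, (4|29)=+1; sign (−1)^0·-1^2·+1^1 = +1.
(319, 298034 / ℚ) ramifies at {19, 23}: a division algebra.

[19, 23]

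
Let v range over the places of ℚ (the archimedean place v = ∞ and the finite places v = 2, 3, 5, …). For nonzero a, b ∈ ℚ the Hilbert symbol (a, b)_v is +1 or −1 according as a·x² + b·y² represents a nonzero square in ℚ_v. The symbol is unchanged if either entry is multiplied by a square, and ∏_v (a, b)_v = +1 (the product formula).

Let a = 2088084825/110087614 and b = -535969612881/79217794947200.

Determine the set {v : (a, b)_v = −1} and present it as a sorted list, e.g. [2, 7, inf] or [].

[2, 29, 31, 37]

(a, b) ≡ (49358, -1530098) mod (ℚ^×)²; places V = {2, 3, 5, 7, 13, 17, 19, 23, 29, 31, 37, ∞}.
(a,b)_23: α=-1, u≡21; β=1, v≡16 (mod 23); (21|23)=-1, (16|23)=+1; sign (−1)^1·-1^1·+1^-1 = +1.
(a,b)_3: α=4, u≡2; β=6, v≡1 (mod 3); (2|3)=-1, (1|3)=+1; sign (−1)^0·-1^6·+1^4 = +1.
(a,b)_29: α=1, u≡4; β=1, v≡17 (mod 29); (4|29)=+1, (17|29)=-1; sign (−1)^0·+1^1·-1^1 = -1.
(a,b)_13: α=-2, u≡4; β=-4, v≡7 (mod 13); (4|13)=+1, (7|13)=-1; sign (−1)^0·+1^-4·-1^-2 = +1.
(a,b)_2: α=-1, β=-7; u≡7, v≡7 (mod 8); ε(u)ε(v)=1·1, αω(v)=-1·0, βω(u)=-7·0; sum ≡ 1  ⇒  -1.
(a,b)_∞: sgn(49358)=+, sgn(-1530098)=−, so +1.
(a,b)_5: α=2, u≡2; β=-2, v≡3 (mod 5); (2|5)=-1, (3|5)=-1; sign (−1)^0·-1^-2·-1^2 = +1.
(a,b)_19: α=0, u≡13; β=-2, v≡13 (mod 19); (13|19)=-1, (13|19)=-1; sign (−1)^0·-1^-2·-1^0 = +1.
(a,b)_37: α=1, u≡2; β=1, v≡30 (mod 37); (2|37)=-1, (30|37)=+1; sign (−1)^0·-1^1·+1^1 = -1.
(a,b)_31: α=2, u≡6; β=3, v≡25 (mod 31); (6|31)=-1, (25|31)=+1; sign (−1)^0·-1^3·+1^2 = -1.
(a,b)_7: α=-2, u≡1; β=-4, v≡1 (mod 7); (1|7)=+1, (1|7)=+1; sign (−1)^0·+1^-4·+1^-2 = +1.
(a,b)_17: α=-2, u≡10; β=0, v≡9 (mod 17); (10|17)=-1, (9|17)=+1; sign (−1)^0·-1^0·+1^-2 = +1.
Ram(49358, -1530098) = {2, 29, 31, 37}; no ℚ_2-point on the conic.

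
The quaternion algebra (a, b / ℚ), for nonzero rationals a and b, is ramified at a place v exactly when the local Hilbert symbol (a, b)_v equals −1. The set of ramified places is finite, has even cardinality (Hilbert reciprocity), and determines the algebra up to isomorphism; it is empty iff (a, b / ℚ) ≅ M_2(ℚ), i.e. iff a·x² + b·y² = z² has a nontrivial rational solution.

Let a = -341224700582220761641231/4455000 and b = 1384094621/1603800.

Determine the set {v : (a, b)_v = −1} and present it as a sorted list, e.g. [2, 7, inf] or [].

(a, b) ≡ (-9408572602, 21758) mod (ℚ^×)²; places V = {2, 3, 5, 7, 11, 13, 23, 29, 31, 37, 43, ∞}.
(a,b)_13: α=9, u≡1; β=4, v≡12 (mod 13); (1|13)=+1, (12|13)=+1; sign (−1)^0·+1^4·+1^9 = +1.
(a,b)_7: α=0, u≡5; β=2, v≡1 (mod 7); (5|7)=-1, (1|7)=+1; sign (−1)^0·-1^2·+1^0 = +1.
(a,b)_43: α=3, u≡36; β=1, v≡28 (mod 43); (36|43)=+1, (28|43)=-1; sign (−1)^1·+1^1·-1^3 = +1.
(a,b)_5: α=-4, u≡3; β=-2, v≡3 (mod 5); (3|5)=-1, (3|5)=-1; sign (−1)^0·-1^-2·-1^-4 = +1.
(a,b)_11: α=-1, u≡8; β=-1, v≡5 (mod 11); (8|11)=-1, (5|11)=+1; sign (−1)^1·-1^-1·+1^-1 = +1.
(a,b)_37: α=1, u≡34; β=0, v≡5 (mod 37); (34|37)=+1, (5|37)=-1; sign (−1)^0·+1^0·-1^1 = -1.
(a,b)_∞: sgn(-9408572602)=−, sgn(21758)=+, so +1.
(a,b)_23: α=3, u≡4; β=1, v≡16 (mod 23); (4|23)=+1, (16|23)=+1; sign (−1)^1·+1^1·+1^3 = -1.
(a,b)_31: α=1, u≡22; β=0, v≡26 (mod 31); (22|31)=-1, (26|31)=-1; sign (−1)^0·-1^0·-1^1 = -1.
(a,b)_29: α=1, u≡8; β=0, v≡15 (mod 29); (8|29)=-1, (15|29)=-1; sign (−1)^0·-1^0·-1^1 = -1.
(a,b)_2: α=-3, β=-3; u≡3, v≡7 (mod 8); ε(u)ε(v)=1·1, αω(v)=-3·0, βω(u)=-3·1; sum ≡ 0  ⇒  +1.
(a,b)_3: α=-4, u≡2; β=-6, v≡2 (mod 3); (2|3)=-1, (2|3)=-1; sign (−1)^0·-1^-6·-1^-4 = +1.
Ram(-9408572602, 21758) = {23, 29, 31, 37}; no ℚ_23-point on the conic.

[23, 29, 31, 37]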